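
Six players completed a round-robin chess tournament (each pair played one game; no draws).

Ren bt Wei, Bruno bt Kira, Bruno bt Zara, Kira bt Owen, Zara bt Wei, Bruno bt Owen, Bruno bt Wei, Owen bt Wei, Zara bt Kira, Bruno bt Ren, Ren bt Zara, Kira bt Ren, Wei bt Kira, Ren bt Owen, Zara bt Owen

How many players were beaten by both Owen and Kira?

0

Owen beat: Wei.
Kira beat: Owen, Ren.
No one was beaten by both.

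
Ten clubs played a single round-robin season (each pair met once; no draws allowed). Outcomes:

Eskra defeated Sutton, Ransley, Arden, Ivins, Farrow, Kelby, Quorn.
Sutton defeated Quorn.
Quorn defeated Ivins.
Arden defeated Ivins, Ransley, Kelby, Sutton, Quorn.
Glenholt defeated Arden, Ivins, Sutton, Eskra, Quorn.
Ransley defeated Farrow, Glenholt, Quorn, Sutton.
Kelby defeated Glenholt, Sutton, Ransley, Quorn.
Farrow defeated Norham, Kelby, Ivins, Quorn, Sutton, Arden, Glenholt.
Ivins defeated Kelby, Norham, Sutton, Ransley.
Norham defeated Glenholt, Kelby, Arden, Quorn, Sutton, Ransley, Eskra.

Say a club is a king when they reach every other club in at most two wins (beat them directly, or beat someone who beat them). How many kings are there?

Kelby cannot reach Norham in two steps.
Glenholt reaches everyone (king).
Farrow reaches everyone (king).
Sutton cannot reach Kelby, Glenholt, Farrow, Ransley, Eskra, Norham, Arden in two steps.
Ransley reaches everyone (king).
Eskra reaches everyone (king).
Norham reaches everyone (king).
Quorn cannot reach Glenholt, Farrow, Eskra, Arden in two steps.
Arden cannot reach Eskra in two steps.
Ivins reaches everyone (king).
Kings: Glenholt, Farrow, Ransley, Eskra, Norham, Ivins — 6.

6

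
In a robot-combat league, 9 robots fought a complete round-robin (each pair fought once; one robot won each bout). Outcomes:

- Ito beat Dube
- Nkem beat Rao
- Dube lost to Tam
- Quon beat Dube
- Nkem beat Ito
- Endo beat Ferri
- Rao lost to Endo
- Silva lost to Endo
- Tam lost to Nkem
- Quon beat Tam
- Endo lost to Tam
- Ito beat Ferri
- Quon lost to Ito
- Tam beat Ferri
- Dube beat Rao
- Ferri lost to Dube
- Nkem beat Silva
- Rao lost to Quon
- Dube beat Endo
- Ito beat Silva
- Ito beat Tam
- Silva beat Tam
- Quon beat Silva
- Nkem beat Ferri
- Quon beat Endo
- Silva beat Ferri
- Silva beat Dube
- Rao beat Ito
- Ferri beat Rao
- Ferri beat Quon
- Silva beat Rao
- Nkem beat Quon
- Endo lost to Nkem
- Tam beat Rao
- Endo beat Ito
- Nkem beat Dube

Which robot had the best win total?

Win totals: Quon 5, Rao 1, Endo 4, Dube 3, Ito 5, Nkem 8, Silva 4, Tam 4, Ferri 2.
Nkem leads with 8 wins (next highest: 5).

Nkem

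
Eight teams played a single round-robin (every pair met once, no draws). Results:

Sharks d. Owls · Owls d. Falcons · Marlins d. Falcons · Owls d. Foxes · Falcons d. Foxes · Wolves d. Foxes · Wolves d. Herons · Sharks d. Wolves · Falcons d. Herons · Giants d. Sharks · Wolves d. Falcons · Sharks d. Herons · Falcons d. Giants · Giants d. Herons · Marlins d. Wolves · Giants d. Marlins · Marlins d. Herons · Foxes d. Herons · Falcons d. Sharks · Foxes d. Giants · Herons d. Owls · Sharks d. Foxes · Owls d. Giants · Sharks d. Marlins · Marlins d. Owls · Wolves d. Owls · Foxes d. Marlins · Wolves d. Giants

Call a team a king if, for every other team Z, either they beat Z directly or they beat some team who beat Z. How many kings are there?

Herons cannot reach Sharks, Wolves, Marlins in two steps.
Foxes reaches everyone (king).
Sharks reaches everyone (king).
Owls cannot reach Wolves in two steps.
Falcons reaches everyone (king).
Wolves reaches everyone (king).
Giants reaches everyone (king).
Marlins reaches everyone (king).
Kings: Foxes, Sharks, Falcons, Wolves, Giants, Marlins — 6.

6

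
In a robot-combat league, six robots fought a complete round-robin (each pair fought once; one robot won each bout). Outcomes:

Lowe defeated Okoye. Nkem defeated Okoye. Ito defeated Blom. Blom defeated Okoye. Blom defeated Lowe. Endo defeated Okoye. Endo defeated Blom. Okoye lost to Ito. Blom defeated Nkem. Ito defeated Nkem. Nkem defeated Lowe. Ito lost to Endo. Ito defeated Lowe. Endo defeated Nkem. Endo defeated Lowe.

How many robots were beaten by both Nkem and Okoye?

Nkem beat: Lowe, Okoye.
Okoye beat: no one.
No one was beaten by both.

0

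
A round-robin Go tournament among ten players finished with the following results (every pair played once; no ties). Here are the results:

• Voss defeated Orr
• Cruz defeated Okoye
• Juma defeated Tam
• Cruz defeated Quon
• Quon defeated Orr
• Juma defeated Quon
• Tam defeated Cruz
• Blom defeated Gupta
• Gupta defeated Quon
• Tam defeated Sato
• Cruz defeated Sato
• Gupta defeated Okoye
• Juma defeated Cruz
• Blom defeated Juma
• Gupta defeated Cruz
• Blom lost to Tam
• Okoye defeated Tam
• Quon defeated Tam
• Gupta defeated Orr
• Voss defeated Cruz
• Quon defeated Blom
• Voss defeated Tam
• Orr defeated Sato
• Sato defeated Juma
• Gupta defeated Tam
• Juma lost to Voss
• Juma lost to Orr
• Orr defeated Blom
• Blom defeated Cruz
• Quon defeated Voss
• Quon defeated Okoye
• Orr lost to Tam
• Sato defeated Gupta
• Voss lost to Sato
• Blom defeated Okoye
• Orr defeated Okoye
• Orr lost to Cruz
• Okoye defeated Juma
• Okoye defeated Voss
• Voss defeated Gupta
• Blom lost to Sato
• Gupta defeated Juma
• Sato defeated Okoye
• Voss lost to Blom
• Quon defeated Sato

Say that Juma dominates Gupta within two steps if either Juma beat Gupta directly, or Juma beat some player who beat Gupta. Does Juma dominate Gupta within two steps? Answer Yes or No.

Juma did not beat Gupta directly.
Juma beat Quon, Cruz, Tam, but each of them lost to Gupta. No two-step path.

No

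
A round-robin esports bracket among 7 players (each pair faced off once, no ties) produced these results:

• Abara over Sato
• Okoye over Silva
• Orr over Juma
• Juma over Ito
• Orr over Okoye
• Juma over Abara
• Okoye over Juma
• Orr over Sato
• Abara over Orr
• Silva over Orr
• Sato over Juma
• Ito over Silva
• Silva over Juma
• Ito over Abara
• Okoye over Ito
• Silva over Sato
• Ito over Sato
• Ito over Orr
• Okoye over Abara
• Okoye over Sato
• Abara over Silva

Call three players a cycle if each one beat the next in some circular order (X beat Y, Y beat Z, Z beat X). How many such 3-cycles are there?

9

Win totals: Orr 3, Abara 3, Sato 1, Juma 2, Ito 4, Okoye 5, Silva 3.
A player with w wins dominates both others in C(w,2) triples; summing gives 3 + 3 + 0 + 1 + 6 + 10 + 3 = 26 transitive triples.
Total triples C(7,3) = 35, so cyclic triples = 35 − 26 = 9.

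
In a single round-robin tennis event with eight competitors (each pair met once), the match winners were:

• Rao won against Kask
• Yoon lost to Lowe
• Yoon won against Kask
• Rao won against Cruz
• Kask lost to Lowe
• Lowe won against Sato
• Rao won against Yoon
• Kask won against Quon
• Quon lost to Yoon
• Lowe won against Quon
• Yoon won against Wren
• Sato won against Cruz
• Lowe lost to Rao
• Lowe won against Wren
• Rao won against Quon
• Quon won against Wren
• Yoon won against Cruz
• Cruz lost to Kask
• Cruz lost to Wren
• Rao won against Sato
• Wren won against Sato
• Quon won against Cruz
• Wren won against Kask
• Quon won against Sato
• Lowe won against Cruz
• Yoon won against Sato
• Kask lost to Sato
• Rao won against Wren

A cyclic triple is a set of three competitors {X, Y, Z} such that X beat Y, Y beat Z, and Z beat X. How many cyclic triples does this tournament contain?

2

Win totals: Wren 3, Sato 2, Yoon 5, Quon 3, Cruz 0, Rao 7, Kask 2, Lowe 6.
A competitor with w wins dominates both others in C(w,2) triples; summing gives 3 + 1 + 10 + 3 + 0 + 21 + 1 + 15 = 54 transitive triples.
Total triples C(8,3) = 56, so cyclic triples = 56 − 54 = 2.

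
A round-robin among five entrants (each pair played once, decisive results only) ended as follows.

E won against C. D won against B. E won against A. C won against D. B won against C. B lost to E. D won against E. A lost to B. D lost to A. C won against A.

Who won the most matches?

E

Win totals: A 1, B 2, C 2, D 2, E 3.
E leads with 3 wins (next highest: 2).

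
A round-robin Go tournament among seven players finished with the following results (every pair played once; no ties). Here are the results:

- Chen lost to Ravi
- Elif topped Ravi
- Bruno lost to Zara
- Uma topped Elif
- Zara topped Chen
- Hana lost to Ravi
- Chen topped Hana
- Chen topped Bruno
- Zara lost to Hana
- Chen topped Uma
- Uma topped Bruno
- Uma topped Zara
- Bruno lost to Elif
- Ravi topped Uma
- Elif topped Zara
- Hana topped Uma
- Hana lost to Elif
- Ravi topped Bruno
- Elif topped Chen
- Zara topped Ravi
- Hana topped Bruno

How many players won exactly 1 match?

Win totals: Hana 3, Zara 3, Ravi 4, Elif 5, Uma 3, Chen 3, Bruno 0.
No player has exactly 1 wins.

0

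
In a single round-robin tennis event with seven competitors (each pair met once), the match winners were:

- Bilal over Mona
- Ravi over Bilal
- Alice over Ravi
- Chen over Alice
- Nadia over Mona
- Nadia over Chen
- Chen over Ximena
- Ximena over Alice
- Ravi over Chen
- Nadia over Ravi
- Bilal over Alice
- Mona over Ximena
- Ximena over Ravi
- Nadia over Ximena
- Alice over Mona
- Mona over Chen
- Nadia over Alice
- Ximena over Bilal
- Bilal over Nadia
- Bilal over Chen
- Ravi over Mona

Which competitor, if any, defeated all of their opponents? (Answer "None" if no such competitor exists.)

Highest win total is Nadia with 5 (out of 6 possible).
Nadia lost to Bilal, so no competitor went undefeated.

None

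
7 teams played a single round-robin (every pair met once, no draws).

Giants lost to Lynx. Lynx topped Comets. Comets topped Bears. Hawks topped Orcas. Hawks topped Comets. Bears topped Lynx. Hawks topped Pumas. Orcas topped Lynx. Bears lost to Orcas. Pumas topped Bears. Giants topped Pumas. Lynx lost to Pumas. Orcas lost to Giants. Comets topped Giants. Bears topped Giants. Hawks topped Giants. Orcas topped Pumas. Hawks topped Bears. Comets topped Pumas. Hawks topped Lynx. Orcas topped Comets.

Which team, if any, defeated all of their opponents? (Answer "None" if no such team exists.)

Hawks

Hawks has 6 wins out of 6 opponents — a perfect record.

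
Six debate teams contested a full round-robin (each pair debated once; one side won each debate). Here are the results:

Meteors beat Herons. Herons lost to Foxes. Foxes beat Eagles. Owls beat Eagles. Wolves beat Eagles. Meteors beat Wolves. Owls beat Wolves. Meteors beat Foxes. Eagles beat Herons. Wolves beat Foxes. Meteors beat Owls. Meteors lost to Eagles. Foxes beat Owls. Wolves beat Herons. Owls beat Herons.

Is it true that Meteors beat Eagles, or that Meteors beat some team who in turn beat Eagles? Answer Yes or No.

Yes

Meteors did not beat Eagles directly.
Meteors beat Foxes, Owls, Wolves, Herons. Of those, Foxes beat Eagles.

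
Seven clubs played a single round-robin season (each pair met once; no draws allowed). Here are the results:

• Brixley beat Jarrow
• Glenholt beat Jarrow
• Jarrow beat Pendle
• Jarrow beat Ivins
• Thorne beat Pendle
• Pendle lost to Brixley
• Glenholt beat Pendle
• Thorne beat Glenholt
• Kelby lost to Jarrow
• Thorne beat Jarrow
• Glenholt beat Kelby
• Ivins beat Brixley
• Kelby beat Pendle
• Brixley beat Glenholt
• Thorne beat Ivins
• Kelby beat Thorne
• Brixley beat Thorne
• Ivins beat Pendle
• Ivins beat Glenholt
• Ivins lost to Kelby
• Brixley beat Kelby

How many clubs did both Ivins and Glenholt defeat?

Ivins beat: Pendle, Glenholt, Brixley.
Glenholt beat: Pendle, Kelby, Jarrow.
Both beat: Pendle — 1.

1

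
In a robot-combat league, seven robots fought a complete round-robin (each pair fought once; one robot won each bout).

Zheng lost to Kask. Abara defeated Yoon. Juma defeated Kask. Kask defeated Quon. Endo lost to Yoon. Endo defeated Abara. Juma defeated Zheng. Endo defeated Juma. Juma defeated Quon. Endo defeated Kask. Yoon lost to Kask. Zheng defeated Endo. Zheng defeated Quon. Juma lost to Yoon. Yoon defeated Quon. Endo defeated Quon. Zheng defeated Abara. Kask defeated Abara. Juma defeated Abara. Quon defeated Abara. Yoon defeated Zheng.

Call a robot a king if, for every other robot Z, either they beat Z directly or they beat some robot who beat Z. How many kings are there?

Zheng reaches everyone (king).
Quon cannot reach Zheng, Kask, Juma, Endo in two steps.
Kask reaches everyone (king).
Abara cannot reach Kask in two steps.
Juma reaches everyone (king).
Endo reaches everyone (king).
Yoon reaches everyone (king).
Kings: Zheng, Kask, Juma, Endo, Yoon — 5.

5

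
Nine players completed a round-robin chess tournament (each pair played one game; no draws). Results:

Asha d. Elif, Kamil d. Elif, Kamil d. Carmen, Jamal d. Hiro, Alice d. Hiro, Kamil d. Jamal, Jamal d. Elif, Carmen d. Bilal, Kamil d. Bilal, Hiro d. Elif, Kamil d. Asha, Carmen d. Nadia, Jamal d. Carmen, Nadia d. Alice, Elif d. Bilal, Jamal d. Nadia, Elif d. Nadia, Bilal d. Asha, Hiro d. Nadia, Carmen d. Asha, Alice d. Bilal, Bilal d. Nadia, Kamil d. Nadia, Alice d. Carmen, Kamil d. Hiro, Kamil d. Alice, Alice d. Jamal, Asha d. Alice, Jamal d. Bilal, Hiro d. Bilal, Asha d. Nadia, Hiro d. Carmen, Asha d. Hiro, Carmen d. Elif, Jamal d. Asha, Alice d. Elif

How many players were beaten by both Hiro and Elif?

Hiro beat: Bilal, Nadia, Carmen, Elif.
Elif beat: Bilal, Nadia.
Both beat: Bilal, Nadia — 2.

2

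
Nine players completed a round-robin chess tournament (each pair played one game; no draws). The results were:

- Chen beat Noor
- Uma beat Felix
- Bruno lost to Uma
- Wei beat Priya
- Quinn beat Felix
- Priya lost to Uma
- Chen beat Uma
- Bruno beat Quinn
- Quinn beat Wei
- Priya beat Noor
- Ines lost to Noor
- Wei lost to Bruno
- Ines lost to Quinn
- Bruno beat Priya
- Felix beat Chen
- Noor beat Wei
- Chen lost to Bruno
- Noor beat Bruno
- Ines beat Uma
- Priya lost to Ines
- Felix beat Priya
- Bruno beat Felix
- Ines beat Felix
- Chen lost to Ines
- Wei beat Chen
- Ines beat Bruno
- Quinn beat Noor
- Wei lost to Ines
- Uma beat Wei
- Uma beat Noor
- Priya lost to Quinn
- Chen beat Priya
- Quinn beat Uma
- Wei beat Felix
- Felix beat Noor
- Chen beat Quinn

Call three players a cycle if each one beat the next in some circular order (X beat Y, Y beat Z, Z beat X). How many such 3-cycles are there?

19

Win totals: Quinn 6, Bruno 5, Noor 3, Ines 6, Priya 1, Chen 4, Uma 5, Felix 3, Wei 3.
A player with w wins dominates both others in C(w,2) triples; summing gives 15 + 10 + 3 + 15 + 0 + 6 + 10 + 3 + 3 = 65 transitive triples.
Total triples C(9,3) = 84, so cyclic triples = 84 − 65 = 19.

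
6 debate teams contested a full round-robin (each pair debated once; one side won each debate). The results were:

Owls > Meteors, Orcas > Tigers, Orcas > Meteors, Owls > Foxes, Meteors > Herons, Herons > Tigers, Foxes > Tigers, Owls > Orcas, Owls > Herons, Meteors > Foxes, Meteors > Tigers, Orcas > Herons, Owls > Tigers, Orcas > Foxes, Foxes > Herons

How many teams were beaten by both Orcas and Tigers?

Orcas beat: Tigers, Meteors, Foxes, Herons.
Tigers beat: no one.
No one was beaten by both.

0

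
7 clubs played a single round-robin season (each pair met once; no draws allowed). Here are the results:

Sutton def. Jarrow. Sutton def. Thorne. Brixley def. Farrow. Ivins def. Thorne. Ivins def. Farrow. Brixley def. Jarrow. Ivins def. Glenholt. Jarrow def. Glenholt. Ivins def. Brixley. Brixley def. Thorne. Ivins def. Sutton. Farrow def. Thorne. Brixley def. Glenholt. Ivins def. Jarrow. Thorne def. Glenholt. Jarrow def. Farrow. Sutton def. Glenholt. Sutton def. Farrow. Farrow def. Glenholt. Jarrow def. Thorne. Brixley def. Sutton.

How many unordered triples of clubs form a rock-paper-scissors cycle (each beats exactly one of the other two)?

0

Win totals: Sutton 4, Thorne 1, Jarrow 3, Brixley 5, Farrow 2, Glenholt 0, Ivins 6.
A club with w wins dominates both others in C(w,2) triples; summing gives 6 + 0 + 3 + 10 + 1 + 0 + 15 = 35 transitive triples.
Total triples C(7,3) = 35, so cyclic triples = 35 − 35 = 0.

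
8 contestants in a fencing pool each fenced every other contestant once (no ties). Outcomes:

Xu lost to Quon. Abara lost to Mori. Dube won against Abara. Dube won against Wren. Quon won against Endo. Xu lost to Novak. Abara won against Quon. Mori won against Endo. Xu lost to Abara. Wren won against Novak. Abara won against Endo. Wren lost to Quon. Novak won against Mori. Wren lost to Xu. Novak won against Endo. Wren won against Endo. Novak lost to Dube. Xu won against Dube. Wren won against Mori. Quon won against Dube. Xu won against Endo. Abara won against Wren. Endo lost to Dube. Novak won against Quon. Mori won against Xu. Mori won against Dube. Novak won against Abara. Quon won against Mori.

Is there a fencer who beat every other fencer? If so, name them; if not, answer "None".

None

Highest win total is Quon with 5 (out of 7 possible).
Quon lost to Abara, Novak, so no fencer went undefeated.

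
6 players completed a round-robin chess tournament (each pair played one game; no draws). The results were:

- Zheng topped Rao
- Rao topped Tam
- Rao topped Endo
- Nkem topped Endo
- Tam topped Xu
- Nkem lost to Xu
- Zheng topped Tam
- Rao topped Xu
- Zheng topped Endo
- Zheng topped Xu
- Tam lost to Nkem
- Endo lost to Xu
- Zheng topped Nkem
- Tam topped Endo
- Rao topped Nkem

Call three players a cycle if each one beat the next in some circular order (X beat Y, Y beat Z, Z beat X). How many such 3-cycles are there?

1

Win totals: Endo 0, Xu 2, Nkem 2, Rao 4, Zheng 5, Tam 2.
A player with w wins dominates both others in C(w,2) triples; summing gives 0 + 1 + 1 + 6 + 10 + 1 = 19 transitive triples.
Total triples C(6,3) = 20, so cyclic triples = 20 − 19 = 1.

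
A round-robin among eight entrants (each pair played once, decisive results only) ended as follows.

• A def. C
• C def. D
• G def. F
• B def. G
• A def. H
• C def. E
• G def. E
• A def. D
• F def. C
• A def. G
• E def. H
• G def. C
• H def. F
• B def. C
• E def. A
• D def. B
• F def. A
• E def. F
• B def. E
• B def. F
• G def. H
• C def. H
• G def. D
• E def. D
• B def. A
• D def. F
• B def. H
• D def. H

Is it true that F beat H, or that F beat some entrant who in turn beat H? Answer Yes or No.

Yes

F did not beat H directly.
F beat A, C. Of those, A beat H.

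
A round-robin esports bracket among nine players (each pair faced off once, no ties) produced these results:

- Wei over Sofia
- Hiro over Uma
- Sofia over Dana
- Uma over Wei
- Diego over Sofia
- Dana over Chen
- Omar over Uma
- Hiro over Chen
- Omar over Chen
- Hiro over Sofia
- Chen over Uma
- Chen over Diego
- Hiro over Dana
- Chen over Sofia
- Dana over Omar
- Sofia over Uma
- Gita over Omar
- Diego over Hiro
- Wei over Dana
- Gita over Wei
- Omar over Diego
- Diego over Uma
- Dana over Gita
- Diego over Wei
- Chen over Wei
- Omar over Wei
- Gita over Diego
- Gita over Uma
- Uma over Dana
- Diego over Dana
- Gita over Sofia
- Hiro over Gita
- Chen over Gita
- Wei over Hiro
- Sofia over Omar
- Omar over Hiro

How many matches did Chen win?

Chen's results: beat Wei, Uma, Sofia, Diego, Gita; lost to Hiro, Dana, Omar.
That is 5 wins.

5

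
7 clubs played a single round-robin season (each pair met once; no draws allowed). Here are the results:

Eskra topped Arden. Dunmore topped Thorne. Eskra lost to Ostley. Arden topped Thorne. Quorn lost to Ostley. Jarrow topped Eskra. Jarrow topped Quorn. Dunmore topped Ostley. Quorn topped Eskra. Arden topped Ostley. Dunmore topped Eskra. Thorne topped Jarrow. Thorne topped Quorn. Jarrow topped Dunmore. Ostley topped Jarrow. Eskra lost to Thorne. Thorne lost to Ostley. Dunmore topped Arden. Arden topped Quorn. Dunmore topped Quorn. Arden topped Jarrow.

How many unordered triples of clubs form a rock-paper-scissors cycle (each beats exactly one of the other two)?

Win totals: Arden 4, Jarrow 3, Ostley 4, Quorn 1, Eskra 1, Dunmore 5, Thorne 3.
A club with w wins dominates both others in C(w,2) triples; summing gives 6 + 3 + 6 + 0 + 0 + 10 + 3 = 28 transitive triples.
Total triples C(7,3) = 35, so cyclic triples = 35 − 28 = 7.

7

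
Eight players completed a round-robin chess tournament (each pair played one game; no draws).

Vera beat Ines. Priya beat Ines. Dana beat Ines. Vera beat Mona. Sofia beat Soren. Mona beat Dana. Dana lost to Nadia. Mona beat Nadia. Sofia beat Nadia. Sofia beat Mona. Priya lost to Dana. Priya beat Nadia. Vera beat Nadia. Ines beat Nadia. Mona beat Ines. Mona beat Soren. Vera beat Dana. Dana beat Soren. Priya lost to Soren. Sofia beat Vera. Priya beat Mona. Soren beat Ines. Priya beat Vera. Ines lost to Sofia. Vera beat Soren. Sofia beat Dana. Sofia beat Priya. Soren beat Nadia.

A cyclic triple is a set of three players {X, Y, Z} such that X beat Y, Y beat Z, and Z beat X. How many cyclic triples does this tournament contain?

Win totals: Mona 4, Priya 4, Sofia 7, Vera 5, Nadia 1, Dana 3, Soren 3, Ines 1.
A player with w wins dominates both others in C(w,2) triples; summing gives 6 + 6 + 21 + 10 + 0 + 3 + 3 + 0 = 49 transitive triples.
Total triples C(8,3) = 56, so cyclic triples = 56 − 49 = 7.

7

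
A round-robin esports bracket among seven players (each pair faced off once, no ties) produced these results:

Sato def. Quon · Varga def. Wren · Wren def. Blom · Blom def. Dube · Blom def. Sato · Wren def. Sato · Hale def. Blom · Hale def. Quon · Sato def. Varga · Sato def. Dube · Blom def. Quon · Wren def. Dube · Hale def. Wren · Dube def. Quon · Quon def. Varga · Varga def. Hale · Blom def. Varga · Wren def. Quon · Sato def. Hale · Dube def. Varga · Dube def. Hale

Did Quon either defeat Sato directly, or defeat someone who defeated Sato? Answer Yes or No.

No

Quon did not beat Sato directly.
Quon beat Varga, but each of them lost to Sato. No two-step path.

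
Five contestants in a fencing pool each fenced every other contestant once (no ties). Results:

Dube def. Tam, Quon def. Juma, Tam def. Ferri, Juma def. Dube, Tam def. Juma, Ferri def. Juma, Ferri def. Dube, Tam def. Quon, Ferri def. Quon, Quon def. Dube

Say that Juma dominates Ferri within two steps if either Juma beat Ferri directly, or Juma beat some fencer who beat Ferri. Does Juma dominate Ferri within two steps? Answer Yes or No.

No

Juma did not beat Ferri directly.
Juma beat Dube, but each of them lost to Ferri. No two-step path.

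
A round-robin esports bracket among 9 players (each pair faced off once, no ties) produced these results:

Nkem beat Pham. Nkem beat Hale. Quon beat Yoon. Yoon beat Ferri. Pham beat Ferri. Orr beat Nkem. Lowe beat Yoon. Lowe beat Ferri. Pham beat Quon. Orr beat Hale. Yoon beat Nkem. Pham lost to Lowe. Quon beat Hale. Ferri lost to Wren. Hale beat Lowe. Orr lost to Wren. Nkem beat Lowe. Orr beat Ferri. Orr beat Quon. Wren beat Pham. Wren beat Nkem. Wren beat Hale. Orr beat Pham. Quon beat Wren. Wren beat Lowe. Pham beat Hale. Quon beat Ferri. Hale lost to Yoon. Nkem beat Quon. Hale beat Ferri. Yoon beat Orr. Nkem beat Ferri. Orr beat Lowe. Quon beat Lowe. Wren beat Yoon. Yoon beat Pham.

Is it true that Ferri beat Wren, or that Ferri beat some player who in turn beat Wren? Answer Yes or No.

Ferri did not beat Wren directly.
Ferri beat no one, so there is no intermediate player.

No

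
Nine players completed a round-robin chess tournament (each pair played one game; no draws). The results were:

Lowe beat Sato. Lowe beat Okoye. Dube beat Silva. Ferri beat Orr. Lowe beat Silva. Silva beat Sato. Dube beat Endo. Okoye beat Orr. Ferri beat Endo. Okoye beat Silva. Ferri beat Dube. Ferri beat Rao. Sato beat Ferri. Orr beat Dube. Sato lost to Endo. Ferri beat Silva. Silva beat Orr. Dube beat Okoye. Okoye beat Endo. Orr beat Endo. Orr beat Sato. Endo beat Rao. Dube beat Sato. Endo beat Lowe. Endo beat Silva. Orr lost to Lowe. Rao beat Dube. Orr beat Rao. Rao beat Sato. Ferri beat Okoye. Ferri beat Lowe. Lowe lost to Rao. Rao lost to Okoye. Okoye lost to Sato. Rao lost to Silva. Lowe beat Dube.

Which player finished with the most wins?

Ferri

Win totals: Dube 4, Orr 4, Ferri 7, Rao 3, Okoye 4, Sato 2, Silva 3, Lowe 5, Endo 4.
Ferri leads with 7 wins (next highest: 5).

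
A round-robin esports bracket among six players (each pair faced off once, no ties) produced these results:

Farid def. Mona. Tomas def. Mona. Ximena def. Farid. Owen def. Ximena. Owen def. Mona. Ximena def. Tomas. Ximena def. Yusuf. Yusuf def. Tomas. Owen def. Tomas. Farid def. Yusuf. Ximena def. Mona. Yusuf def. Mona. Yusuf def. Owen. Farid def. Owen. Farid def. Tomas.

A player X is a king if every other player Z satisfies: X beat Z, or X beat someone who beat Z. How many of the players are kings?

3

Mona cannot reach Farid, Owen, Ximena, Yusuf, Tomas in two steps.
Farid reaches everyone (king).
Owen reaches everyone (king).
Ximena reaches everyone (king).
Yusuf cannot reach Farid in two steps.
Tomas cannot reach Farid, Owen, Ximena, Yusuf in two steps.
Kings: Farid, Owen, Ximena — 3.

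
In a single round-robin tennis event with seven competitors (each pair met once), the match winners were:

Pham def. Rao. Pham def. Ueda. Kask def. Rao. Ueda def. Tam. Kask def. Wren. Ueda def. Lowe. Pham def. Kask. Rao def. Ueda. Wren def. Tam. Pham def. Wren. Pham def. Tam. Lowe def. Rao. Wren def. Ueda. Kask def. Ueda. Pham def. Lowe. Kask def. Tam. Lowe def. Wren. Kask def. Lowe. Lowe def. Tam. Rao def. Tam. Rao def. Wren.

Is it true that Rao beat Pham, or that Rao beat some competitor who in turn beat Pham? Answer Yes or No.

No

Rao did not beat Pham directly.
Rao beat Tam, Wren, Ueda, but each of them lost to Pham. No two-step path.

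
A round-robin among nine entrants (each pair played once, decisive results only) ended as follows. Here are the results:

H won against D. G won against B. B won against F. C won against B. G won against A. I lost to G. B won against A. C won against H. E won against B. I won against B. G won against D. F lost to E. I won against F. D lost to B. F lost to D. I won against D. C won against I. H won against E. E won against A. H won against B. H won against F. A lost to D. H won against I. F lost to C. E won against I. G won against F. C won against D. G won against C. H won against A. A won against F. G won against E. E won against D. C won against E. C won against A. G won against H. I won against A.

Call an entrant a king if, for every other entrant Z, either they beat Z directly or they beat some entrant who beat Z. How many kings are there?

1

A cannot reach B, C, D, E, G, H, I in two steps.
B cannot reach C, E, G, H, I in two steps.
C cannot reach G in two steps.
D cannot reach B, C, E, G, H, I in two steps.
E cannot reach C, G, H in two steps.
F cannot reach A, B, C, D, E, G, H, I in two steps.
G reaches everyone (king).
H cannot reach C, G in two steps.
I cannot reach C, E, G, H in two steps.
Kings: G — 1.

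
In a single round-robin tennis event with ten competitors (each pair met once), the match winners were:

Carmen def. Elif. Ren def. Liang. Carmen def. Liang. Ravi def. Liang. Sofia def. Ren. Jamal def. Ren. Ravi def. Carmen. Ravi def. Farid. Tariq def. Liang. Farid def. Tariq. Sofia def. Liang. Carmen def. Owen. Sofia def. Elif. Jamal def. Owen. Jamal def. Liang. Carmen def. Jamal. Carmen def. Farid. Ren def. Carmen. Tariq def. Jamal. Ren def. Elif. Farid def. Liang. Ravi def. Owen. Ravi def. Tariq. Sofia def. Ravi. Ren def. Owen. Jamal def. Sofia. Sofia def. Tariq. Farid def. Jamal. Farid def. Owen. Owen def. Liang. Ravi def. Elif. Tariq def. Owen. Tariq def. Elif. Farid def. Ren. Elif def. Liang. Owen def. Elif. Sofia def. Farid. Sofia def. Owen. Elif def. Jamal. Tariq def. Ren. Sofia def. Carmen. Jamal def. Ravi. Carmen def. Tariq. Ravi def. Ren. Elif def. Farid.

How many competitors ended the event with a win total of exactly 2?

1

Win totals: Farid 5, Carmen 6, Liang 0, Tariq 5, Ren 4, Owen 2, Elif 3, Sofia 8, Ravi 7, Jamal 5.
Exactly 2: Owen — 1 competitor.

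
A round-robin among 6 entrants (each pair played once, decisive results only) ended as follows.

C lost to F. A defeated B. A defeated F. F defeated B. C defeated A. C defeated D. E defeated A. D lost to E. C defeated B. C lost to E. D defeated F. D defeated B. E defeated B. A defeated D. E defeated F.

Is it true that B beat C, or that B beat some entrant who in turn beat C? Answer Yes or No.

No

B did not beat C directly.
B beat no one, so there is no intermediate entrant.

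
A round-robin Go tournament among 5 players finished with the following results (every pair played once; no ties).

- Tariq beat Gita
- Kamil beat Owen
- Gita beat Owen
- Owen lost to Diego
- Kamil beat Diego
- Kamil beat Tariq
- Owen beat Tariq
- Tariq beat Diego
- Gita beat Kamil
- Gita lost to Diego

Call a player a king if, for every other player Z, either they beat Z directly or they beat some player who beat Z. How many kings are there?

4

Diego reaches everyone (king).
Tariq reaches everyone (king).
Gita reaches everyone (king).
Kamil reaches everyone (king).
Owen cannot reach Kamil in two steps.
Kings: Diego, Tariq, Gita, Kamil — 4.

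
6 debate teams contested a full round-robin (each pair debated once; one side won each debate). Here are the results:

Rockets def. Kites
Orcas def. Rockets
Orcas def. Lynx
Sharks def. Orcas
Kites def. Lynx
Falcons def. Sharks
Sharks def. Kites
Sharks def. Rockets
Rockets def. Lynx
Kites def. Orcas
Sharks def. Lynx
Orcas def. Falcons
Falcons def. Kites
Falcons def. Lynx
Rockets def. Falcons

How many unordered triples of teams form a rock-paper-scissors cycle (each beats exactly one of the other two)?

4

Of the C(6,3) = 20 triples, the cyclic ones are: {Kites, Rockets, Orcas}; {Kites, Falcons, Orcas}; {Rockets, Falcons, Sharks}; {Falcons, Sharks, Orcas}.
That is 4.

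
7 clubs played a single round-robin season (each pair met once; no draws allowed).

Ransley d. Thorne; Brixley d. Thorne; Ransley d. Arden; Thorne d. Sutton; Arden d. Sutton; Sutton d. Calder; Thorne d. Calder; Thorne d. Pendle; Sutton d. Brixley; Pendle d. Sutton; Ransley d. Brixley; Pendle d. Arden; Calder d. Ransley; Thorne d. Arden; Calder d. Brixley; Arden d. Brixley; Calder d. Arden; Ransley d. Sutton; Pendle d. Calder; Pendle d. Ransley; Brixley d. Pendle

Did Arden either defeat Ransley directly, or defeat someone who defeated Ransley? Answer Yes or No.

No

Arden did not beat Ransley directly.
Arden beat Brixley, Sutton, but each of them lost to Ransley. No two-step path.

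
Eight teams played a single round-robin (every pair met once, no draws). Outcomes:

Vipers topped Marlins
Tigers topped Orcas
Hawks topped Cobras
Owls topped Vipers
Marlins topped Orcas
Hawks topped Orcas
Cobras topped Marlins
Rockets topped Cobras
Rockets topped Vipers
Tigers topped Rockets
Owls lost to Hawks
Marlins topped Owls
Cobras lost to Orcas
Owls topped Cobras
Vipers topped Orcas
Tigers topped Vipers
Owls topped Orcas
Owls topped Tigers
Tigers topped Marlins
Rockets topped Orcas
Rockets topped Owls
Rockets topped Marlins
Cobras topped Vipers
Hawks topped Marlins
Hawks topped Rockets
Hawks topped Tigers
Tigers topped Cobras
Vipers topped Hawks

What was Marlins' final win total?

Marlins' results: beat Owls, Orcas; lost to Tigers, Hawks, Cobras, Rockets, Vipers.
That is 2 wins.

2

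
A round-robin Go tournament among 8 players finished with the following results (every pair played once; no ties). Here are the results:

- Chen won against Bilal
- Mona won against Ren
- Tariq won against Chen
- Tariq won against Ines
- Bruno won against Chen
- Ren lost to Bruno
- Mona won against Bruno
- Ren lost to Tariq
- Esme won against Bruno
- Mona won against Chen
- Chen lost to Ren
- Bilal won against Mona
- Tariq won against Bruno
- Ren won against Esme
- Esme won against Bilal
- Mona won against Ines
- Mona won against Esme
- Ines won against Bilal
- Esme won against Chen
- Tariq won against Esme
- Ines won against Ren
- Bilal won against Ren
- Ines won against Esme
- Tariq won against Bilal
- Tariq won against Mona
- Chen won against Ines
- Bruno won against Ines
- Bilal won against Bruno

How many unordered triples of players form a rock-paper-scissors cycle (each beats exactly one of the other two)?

11

Win totals: Esme 3, Bilal 3, Ren 2, Tariq 7, Ines 3, Mona 5, Bruno 3, Chen 2.
A player with w wins dominates both others in C(w,2) triples; summing gives 3 + 3 + 1 + 21 + 3 + 10 + 3 + 1 = 45 transitive triples.
Total triples C(8,3) = 56, so cyclic triples = 56 − 45 = 11.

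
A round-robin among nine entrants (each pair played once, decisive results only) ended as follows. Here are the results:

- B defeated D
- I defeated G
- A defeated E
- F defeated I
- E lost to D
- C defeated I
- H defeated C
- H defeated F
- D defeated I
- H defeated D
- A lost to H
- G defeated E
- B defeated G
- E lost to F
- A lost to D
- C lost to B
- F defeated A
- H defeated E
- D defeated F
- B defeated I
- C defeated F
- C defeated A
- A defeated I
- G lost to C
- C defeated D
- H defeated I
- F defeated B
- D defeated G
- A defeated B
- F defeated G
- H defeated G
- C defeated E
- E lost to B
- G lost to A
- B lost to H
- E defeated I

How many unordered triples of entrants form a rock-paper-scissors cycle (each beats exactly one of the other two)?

5

Win totals: A 4, B 5, C 6, D 5, E 1, F 5, G 1, H 8, I 1.
An entrant with w wins dominates both others in C(w,2) triples; summing gives 6 + 10 + 15 + 10 + 0 + 10 + 0 + 28 + 0 = 79 transitive triples.
Total triples C(9,3) = 84, so cyclic triples = 84 − 79 = 5.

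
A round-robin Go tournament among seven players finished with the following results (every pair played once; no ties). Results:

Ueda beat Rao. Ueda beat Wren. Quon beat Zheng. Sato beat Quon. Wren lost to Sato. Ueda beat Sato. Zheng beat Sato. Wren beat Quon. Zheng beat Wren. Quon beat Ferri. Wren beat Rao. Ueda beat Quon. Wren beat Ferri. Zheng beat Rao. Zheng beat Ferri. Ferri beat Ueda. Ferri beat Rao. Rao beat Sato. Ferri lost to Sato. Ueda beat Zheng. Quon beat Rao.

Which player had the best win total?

Win totals: Sato 3, Zheng 4, Rao 1, Ueda 5, Quon 3, Wren 3, Ferri 2.
Ueda leads with 5 wins (next highest: 4).

Ueda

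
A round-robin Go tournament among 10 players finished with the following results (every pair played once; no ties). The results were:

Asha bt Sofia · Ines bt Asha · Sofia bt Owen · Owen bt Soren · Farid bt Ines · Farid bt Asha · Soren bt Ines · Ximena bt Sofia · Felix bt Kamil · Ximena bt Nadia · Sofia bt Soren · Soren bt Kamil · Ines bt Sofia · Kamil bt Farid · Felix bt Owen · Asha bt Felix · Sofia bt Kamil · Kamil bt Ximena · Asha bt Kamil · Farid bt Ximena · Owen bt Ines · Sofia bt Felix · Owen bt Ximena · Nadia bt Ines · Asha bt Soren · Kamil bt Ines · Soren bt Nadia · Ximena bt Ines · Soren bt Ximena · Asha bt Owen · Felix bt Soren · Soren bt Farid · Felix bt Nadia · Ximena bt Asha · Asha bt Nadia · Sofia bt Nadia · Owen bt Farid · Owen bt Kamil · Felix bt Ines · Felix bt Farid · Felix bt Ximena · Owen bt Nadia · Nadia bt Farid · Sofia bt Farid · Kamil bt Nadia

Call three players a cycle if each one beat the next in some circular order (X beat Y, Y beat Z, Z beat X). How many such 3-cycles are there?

27

Win totals: Nadia 2, Owen 6, Felix 7, Ines 2, Farid 3, Kamil 4, Soren 5, Ximena 4, Sofia 6, Asha 6.
A player with w wins dominates both others in C(w,2) triples; summing gives 1 + 15 + 21 + 1 + 3 + 6 + 10 + 6 + 15 + 15 = 93 transitive triples.
Total triples C(10,3) = 120, so cyclic triples = 120 − 93 = 27.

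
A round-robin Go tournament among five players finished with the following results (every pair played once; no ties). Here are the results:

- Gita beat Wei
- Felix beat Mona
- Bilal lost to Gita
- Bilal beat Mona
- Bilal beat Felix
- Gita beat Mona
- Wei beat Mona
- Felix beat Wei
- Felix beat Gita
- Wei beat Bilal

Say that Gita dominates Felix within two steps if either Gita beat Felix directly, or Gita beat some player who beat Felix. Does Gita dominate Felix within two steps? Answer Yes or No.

Yes

Gita did not beat Felix directly.
Gita beat Wei, Bilal, Mona. Of those, Bilal beat Felix.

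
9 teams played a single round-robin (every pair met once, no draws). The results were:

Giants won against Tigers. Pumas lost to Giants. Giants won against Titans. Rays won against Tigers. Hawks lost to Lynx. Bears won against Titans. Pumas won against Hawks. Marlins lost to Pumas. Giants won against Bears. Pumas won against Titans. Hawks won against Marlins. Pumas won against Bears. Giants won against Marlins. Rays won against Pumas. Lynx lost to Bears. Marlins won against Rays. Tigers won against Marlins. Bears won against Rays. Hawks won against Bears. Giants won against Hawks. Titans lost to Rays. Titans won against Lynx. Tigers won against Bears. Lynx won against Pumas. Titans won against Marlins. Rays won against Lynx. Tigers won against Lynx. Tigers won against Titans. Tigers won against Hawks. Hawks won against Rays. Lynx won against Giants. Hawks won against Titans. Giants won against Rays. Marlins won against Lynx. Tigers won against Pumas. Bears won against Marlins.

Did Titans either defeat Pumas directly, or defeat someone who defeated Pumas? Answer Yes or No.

Titans did not beat Pumas directly.
Titans beat Marlins, Lynx. Of those, Lynx beat Pumas.

Yes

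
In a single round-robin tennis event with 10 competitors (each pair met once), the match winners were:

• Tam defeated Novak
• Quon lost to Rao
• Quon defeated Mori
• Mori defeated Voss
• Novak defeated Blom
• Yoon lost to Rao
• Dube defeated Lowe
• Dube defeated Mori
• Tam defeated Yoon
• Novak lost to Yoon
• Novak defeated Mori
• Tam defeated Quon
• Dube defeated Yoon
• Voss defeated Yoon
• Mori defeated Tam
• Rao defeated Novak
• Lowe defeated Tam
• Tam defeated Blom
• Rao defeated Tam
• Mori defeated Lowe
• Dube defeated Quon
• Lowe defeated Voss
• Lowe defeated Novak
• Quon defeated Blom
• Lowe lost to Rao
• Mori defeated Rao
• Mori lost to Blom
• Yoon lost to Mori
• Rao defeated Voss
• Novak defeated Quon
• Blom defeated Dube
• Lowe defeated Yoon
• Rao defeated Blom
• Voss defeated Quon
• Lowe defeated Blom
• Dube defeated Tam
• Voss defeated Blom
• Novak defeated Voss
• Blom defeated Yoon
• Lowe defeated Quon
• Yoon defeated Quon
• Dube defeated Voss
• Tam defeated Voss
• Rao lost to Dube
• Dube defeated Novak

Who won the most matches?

Win totals: Novak 4, Lowe 6, Dube 8, Voss 3, Tam 5, Blom 3, Mori 5, Yoon 2, Rao 7, Quon 2.
Dube leads with 8 wins (next highest: 7).

Dube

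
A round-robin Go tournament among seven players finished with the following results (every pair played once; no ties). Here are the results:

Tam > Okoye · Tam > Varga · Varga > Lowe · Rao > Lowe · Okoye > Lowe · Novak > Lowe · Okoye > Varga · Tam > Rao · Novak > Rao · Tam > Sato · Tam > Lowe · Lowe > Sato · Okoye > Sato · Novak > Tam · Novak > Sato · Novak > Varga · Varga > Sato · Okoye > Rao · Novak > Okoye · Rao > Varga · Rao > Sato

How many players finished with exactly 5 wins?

1

Win totals: Rao 3, Tam 5, Sato 0, Varga 2, Novak 6, Okoye 4, Lowe 1.
Exactly 5: Tam — 1 player.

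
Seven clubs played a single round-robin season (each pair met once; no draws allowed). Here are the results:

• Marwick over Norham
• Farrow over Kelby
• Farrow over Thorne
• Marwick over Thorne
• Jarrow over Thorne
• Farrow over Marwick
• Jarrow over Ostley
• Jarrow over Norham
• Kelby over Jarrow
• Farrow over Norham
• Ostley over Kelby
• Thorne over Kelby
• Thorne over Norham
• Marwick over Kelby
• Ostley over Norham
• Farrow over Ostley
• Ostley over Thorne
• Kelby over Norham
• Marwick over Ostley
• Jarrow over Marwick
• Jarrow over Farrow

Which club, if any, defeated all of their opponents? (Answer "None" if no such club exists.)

None

Highest win total is Jarrow with 5 (out of 6 possible).
Jarrow lost to Kelby, so no club went undefeated.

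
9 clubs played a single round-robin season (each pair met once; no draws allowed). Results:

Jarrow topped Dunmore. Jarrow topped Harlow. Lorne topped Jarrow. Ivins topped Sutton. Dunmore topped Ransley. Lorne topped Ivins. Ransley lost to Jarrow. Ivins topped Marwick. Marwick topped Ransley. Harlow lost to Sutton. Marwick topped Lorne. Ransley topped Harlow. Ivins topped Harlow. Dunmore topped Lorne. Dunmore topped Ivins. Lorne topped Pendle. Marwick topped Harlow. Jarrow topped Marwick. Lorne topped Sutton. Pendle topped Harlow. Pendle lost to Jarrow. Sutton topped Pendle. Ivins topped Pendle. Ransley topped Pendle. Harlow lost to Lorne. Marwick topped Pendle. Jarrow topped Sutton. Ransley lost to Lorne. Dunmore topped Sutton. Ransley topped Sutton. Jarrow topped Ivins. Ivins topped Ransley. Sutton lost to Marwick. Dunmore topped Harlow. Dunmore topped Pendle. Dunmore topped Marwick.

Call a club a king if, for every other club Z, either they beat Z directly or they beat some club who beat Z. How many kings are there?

Sutton cannot reach Lorne, Ransley, Marwick, Jarrow, Ivins, Dunmore in two steps.
Pendle cannot reach Sutton, Lorne, Ransley, Marwick, Jarrow, Ivins, Dunmore in two steps.
Harlow cannot reach Sutton, Pendle, Lorne, Ransley, Marwick, Jarrow, Ivins, Dunmore in two steps.
Lorne reaches everyone (king).
Ransley cannot reach Lorne, Marwick, Jarrow, Ivins, Dunmore in two steps.
Marwick cannot reach Dunmore in two steps.
Jarrow reaches everyone (king).
Ivins cannot reach Jarrow, Dunmore in two steps.
Dunmore reaches everyone (king).
Kings: Lorne, Jarrow, Dunmore — 3.

3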